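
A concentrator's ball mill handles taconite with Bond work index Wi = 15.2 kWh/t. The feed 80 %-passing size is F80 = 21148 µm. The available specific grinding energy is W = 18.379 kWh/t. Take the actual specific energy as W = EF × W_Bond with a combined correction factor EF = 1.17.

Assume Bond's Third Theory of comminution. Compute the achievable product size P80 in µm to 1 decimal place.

P80 = 82.3 µm

Bond:  W = 10 Wi (1/√P − 1/√F)
W_Bond = W / EF = 18.379 / 1.17 = 15.7085 kWh/t
P80^-0.5 = F80^-0.5 + W_Bond/(10 Wi)
  = 15.7085/(10·15.2) + 1/√21148 = 0.103346 + 0.006876 = 0.110222
P80 = (1/0.110222)² = 9.0726² = 82.31 µm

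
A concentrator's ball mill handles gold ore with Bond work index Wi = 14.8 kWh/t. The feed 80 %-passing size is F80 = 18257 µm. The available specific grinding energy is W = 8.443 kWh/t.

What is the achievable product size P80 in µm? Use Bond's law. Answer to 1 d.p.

W = 10·Wi·(P80^(-½) − F80^(-½))
⇒ 1/√P80 = W/(10·Wi) + 1/√F80
  = 8.4430/(10·14.8) + 1/√18257 = 0.057047 + 0.007401 = 0.064448
P80 = (1/0.064448)² = 15.5163² = 240.76 µm

P80 = 240.8 µm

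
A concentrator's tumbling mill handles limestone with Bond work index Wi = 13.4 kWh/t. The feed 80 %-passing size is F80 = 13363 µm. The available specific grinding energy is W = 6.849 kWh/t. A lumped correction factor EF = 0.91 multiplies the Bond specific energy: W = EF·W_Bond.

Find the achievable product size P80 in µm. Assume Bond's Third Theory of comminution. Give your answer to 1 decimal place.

P80 = 238.0 µm

Bond: W = 10·Wi·(1/√P80 − 1/√F80)
W_Bond = W / EF = 6.849 / 0.91 = 7.5264 kWh/t
P80^-0.5 = F80^-0.5 + W_Bond/(10 Wi)
  = 7.5264/(10·13.4) + 1/√13363 = 0.056167 + 0.008651 = 0.064818
P80 = (1/0.064818)² = 15.4279² = 238.02 µm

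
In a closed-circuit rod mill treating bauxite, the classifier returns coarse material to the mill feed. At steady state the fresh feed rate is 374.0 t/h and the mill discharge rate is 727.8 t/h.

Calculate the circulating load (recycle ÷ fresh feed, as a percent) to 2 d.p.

Steady state: M = F + R.
R = M − F = 727.8 − 374.0 = 353.8 t/h
CL = 100·R/F = 100·353.8/374.0 = 94.60 %

CL = 94.60 %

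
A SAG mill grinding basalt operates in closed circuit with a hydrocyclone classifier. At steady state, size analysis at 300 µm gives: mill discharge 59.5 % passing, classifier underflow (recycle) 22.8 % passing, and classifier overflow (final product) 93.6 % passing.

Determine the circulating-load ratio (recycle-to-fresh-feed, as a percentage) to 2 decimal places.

CL = 92.92 %

Mass balance on the −300 µm fraction:
d + r·d = r·u + o → r(d−u) = o−d
r = (93.6 − 59.5)/(59.5 − 22.8) = 34.1/36.7 = 0.9292
CL = 100·r = 92.92 %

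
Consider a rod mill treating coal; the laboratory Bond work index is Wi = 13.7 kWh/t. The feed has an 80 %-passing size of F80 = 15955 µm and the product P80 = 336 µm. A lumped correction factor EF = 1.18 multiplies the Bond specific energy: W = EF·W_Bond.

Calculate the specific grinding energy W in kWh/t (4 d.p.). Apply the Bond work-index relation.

W = 7.5394 kWh/t

Bond: W = 10·Wi·(1/√P80 − 1/√F80)
1/√336 = 0.054554;  1/√15955 = 0.007917
W = 10·13.7·(0.054554 − 0.007917) = 6.3894 kWh/t
W_actual = 1.18 × 6.3894 = 7.5394 kWh/t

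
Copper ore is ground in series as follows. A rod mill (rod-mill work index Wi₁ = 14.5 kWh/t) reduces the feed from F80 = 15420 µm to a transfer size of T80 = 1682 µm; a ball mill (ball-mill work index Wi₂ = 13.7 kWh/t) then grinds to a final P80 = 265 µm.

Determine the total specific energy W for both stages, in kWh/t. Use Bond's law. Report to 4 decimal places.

W = 7.4432 kWh/t

Bond:  W = 10 Wi (1/√P − 1/√F)
Stage 1 (15420→1682 µm, Wi₁=14.5): W₁ = 10·14.5·(0.024383 − 0.008053) = 2.3678 kWh/t
Stage 2 (1682→265 µm, Wi₂=13.7): W₂ = 10·13.7·(0.061430 − 0.024383) = 5.0754 kWh/t
W = W₁ + W₂ = 2.3678 + 5.0754 = 7.4432 kWh/t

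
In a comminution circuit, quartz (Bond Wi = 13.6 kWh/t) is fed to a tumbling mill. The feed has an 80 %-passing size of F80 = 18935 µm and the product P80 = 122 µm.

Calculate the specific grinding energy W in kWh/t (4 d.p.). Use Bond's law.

W = 10 Wi (P80^-0.5 − F80^-0.5)
1/√122 = 0.090536;  1/√18935 = 0.007267
W = 10·13.6·(0.090536 − 0.007267) = 11.3245 kWh/t

W = 11.3245 kWh/t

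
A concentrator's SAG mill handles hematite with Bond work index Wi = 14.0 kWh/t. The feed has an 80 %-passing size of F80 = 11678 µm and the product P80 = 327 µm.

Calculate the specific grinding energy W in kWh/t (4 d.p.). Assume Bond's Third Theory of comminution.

Bond: W = 10·Wi·(1/√P80 − 1/√F80)
1/√327 = 0.055300;  1/√11678 = 0.009254
W = 10·14.0·(0.055300 − 0.009254) = 6.4465 kWh/t

W = 6.4465 kWh/t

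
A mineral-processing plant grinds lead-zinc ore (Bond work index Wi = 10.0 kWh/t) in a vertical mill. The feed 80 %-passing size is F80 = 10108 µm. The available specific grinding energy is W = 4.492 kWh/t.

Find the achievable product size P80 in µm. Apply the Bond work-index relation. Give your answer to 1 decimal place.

P80 = 332.2 µm

Bond:  W = 10 Wi (1/√P − 1/√F)
P80^-0.5 = F80^-0.5 + W/(10 Wi)
  = 4.4920/(10·10.0) + 1/√10108 = 0.044920 + 0.009946 = 0.054866
P80 = (1/0.054866)² = 18.2261² = 332.19 µm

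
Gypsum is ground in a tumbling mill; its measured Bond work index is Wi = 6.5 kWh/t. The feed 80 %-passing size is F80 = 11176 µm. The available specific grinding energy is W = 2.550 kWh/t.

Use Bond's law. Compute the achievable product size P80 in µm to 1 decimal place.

W = 10 Wi / √P80 − 10 Wi / √F80
P80^-0.5 = F80^-0.5 + W/(10 Wi)
  = 2.5500/(10·6.5) + 1/√11176 = 0.039231 + 0.009459 = 0.048690
P80 = (1/0.048690)² = 20.5381² = 421.81 µm

P80 = 421.8 µm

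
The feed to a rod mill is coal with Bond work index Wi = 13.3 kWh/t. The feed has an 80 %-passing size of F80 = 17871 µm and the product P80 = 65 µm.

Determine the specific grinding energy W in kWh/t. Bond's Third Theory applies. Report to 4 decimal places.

W = 10·Wi·[P80^(−½) − F80^(−½)]
1/√65 = 0.124035;  1/√17871 = 0.007480
W = 10·13.3·(0.124035 − 0.007480) = 15.5017 kWh/t

W = 15.5017 kWh/t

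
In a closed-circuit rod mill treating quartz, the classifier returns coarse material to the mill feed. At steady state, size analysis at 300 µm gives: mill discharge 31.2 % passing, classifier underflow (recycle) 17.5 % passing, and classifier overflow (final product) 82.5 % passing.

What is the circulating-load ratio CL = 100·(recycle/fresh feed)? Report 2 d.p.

Classifier node, passing 300 µm:
r = (o − d)/(d − u)
r = (82.5 − 31.2)/(31.2 − 17.5) = 51.3/13.7 = 3.7445
CL = 100·r = 374.45 %

CL = 374.45 %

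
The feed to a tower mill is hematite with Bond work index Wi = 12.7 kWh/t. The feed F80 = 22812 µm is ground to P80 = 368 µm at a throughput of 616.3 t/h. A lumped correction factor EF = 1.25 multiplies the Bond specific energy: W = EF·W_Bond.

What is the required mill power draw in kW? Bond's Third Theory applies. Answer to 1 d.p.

P = 4452.4 kW

W = 10·Wi·[P80^(−½) − F80^(−½)]
W = 10·12.7·(1/√368 − 1/√22812) = 10·12.7·(0.045508) = 5.7795 kWh/t
W_actual = 1.25 × 5.7795 = 7.2243 kWh/t
Power = W × throughput = 7.2243 kWh/t × 616.3 t/h = 4452.4 kW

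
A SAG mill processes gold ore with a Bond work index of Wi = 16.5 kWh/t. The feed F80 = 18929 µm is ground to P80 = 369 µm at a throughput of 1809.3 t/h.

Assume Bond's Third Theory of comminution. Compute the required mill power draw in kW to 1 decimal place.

W = 10·Wi·(P80^(-½) − F80^(-½))
W = 10·16.5·(1/√369 − 1/√18929) = 10·16.5·(0.044790) = 7.3903 kWh/t
P = W·T = 7.3903·1809.3 = 13371.2 kW

P = 13371.2 kW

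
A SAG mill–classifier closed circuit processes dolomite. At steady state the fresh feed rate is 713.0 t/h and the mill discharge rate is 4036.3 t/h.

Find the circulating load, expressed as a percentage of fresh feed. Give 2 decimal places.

CL = 466.10 %

Mill node: discharge = fresh + recycle.
R = M − F = 4036.3 − 713.0 = 3323.3 t/h
CL = 100·R/F = 100·3323.3/713.0 = 466.10 %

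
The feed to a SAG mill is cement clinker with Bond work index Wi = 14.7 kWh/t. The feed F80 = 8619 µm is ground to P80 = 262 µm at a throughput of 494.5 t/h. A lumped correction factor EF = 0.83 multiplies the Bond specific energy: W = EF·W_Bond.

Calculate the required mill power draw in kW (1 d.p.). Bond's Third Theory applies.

Bond: W = 10·Wi·(1/√P80 − 1/√F80)
W = 10·14.7·(1/√262 − 1/√8619) = 10·14.7·(0.051009) = 7.4983 kWh/t
With EF = 0.83: W = 7.4983·0.83 = 6.2236 kWh/t
P_mill = W·ṁ = 6.2236·494.5 = 3077.6 kW

P = 3077.6 kW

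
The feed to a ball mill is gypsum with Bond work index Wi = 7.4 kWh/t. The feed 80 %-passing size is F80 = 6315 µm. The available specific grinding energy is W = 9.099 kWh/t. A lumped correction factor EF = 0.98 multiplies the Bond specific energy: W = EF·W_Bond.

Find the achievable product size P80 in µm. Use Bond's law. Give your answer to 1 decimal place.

P80 = 52.5 µm

W = 10 Wi / √P80 − 10 Wi / √F80
W_Bond = W / EF = 9.099 / 0.98 = 9.2847 kWh/t
P80^(−½) = W_Bond/(10 Wi) + F80^(−½)
  = 9.2847/(10·7.4) + 1/√6315 = 0.125469 + 0.012584 = 0.138053
P80 = (1/0.138053)² = 7.2436² = 52.47 µm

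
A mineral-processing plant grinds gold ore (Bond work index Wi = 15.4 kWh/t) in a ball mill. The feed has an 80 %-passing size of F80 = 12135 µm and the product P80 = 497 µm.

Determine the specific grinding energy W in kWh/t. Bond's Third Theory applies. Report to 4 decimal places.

W = 5.5099 kWh/t

W = 10·Wi·(P80^(-½) − F80^(-½))
1/√497 = 0.044856;  1/√12135 = 0.009078
W = 10·15.4·(0.044856 − 0.009078) = 5.5099 kWh/t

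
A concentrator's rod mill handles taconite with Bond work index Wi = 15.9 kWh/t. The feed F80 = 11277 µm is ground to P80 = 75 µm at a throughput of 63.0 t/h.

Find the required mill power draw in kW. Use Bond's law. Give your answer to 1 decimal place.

Bond:  W = 10 Wi (1/√P − 1/√F)
W = 10·15.9·(1/√75 − 1/√11277) = 10·15.9·(0.106053) = 16.8625 kWh/t
P = W·T = 16.8625·63.0 = 1062.3 kW

P = 1062.3 kW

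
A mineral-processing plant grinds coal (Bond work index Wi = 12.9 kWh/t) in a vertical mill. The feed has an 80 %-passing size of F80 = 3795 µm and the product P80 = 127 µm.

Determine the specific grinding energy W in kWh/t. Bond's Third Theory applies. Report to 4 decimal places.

W = 9.3529 kWh/t

W = 10 Wi / √P80 − 10 Wi / √F80
1/√127 = 0.088736;  1/√3795 = 0.016233
W = 10·12.9·(0.088736 − 0.016233) = 9.3529 kWh/t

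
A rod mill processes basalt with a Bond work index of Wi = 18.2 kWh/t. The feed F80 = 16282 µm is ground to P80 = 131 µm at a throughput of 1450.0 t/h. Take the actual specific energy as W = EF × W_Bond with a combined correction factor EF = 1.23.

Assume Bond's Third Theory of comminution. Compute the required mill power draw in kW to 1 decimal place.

W = 10·Wi·[P80^(−½) − F80^(−½)]
W = 10·18.2·(1/√131 − 1/√16282) = 10·18.2·(0.079533) = 14.4751 kWh/t
Apply correction: 14.4751 × 1.23 = 17.8044 kWh/t
Power = W × throughput = 17.8044 kWh/t × 1450.0 t/h = 25816.3 kW

P = 25816.3 kW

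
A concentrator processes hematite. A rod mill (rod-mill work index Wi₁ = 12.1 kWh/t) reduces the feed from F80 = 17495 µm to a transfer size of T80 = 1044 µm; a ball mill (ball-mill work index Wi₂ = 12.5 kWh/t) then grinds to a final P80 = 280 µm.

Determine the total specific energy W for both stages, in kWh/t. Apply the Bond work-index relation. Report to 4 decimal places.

W = 6.4316 kWh/t

W = 10·Wi·[P80^(−½) − F80^(−½)]
Stage 1 (17495→1044 µm, Wi₁=12.1): W₁ = 10·12.1·(0.030949 − 0.007560) = 2.8301 kWh/t
Stage 2 (1044→280 µm, Wi₂=12.5): W₂ = 10·12.5·(0.059761 − 0.030949) = 3.6015 kWh/t
W = W₁ + W₂ = 2.8301 + 3.6015 = 6.4316 kWh/t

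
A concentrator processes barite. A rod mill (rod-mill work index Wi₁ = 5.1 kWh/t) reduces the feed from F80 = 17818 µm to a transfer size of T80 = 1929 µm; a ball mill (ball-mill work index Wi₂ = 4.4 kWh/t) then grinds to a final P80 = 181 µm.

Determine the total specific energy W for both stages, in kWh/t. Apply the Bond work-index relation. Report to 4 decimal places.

W = 10 Wi / √P80 − 10 Wi / √F80
Stage 1 (17818→1929 µm, Wi₁=5.1): W₁ = 10·5.1·(0.022768 − 0.007492) = 0.7791 kWh/t
Stage 2 (1929→181 µm, Wi₂=4.4): W₂ = 10·4.4·(0.074329 − 0.022768) = 2.2687 kWh/t
W = W₁ + W₂ = 0.7791 + 2.2687 = 3.0478 kWh/t

W = 3.0478 kWh/t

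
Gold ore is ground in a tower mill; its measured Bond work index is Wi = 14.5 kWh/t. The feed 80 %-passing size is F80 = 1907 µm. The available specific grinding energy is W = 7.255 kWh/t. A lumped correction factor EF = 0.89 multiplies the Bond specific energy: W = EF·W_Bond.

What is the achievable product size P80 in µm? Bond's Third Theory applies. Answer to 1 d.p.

W = 10 Wi / √P80 − 10 Wi / √F80
W_Bond = W / EF = 7.255 / 0.89 = 8.1517 kWh/t
P80^(−½) = W_Bond/(10 Wi) + F80^(−½)
  = 8.1517/(10·14.5) + 1/√1907 = 0.056219 + 0.022899 = 0.079118
P80 = (1/0.079118)² = 12.6394² = 159.75 µm

P80 = 159.8 µm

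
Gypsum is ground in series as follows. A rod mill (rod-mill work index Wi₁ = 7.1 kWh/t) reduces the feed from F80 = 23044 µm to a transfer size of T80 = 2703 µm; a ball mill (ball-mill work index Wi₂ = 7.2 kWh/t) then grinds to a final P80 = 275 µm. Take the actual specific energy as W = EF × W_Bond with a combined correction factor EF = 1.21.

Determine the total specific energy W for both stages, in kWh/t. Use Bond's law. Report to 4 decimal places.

W = 4.6643 kWh/t

Bond: W = 10·Wi·(1/√P80 − 1/√F80)
Stage 1 (23044→2703 µm, Wi₁=7.1): W₁ = 10·7.1·(0.019234 − 0.006588) = 0.8979 kWh/t
Stage 2 (2703→275 µm, Wi₂=7.2): W₂ = 10·7.2·(0.060302 − 0.019234) = 2.9569 kWh/t
W = W₁ + W₂ = 0.8979 + 2.9569 = 3.8548 kWh/t
With EF = 1.21: W = 3.8548·1.21 = 4.6643 kWh/t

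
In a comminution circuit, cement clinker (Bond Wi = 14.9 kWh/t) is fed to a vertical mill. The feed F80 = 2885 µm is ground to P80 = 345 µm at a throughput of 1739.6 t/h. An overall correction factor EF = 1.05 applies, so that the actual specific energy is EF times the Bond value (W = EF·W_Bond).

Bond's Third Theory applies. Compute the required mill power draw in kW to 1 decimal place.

Bond:  W = 10 Wi (1/√P − 1/√F)
W = 10·14.9·(1/√345 − 1/√2885) = 10·14.9·(0.035220) = 5.2478 kWh/t
W_actual = 1.05 × 5.2478 = 5.5102 kWh/t
P_mill = W·ṁ = 5.5102·1739.6 = 9585.6 kW

P = 9585.6 kW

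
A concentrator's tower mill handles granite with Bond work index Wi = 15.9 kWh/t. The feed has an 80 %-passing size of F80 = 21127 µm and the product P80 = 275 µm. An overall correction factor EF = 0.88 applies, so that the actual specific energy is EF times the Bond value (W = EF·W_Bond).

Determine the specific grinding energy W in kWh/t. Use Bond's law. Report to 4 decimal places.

W = 7.4749 kWh/t

W = 10 Wi / √P80 − 10 Wi / √F80
1/√275 = 0.060302;  1/√21127 = 0.006880
W = 10·15.9·(0.060302 − 0.006880) = 8.4942 kWh/t
Corrected W = EF·W_Bond = 0.88·8.4942 = 7.4749 kWh/t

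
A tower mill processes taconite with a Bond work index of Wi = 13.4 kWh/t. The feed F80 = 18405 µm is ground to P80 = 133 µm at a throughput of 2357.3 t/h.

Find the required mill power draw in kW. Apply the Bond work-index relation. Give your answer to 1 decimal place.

P = 25061.7 kW

Bond: W = 10·Wi·(1/√P80 − 1/√F80)
W = 10·13.4·(1/√133 − 1/√18405) = 10·13.4·(0.079340) = 10.6315 kWh/t
Power = W × throughput = 10.6315 kWh/t × 2357.3 t/h = 25061.7 kW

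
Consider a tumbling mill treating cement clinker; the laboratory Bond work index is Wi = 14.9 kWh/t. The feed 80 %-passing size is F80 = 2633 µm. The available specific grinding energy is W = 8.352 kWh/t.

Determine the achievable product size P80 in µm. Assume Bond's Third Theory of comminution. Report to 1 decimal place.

W_Bond = 10·Wi·(1/√P₈₀ − 1/√F₈₀)
P80^(−½) = W/(10 Wi) + F80^(−½)
  = 8.3520/(10·14.9) + 1/√2633 = 0.056054 + 0.019488 = 0.075542
P80 = (1/0.075542)² = 13.2377² = 175.24 µm

P80 = 175.2 µm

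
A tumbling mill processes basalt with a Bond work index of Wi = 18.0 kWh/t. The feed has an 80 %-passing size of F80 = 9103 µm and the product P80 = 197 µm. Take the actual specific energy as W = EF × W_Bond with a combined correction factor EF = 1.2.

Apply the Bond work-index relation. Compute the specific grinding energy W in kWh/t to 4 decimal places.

W = 13.1254 kWh/t

Bond:  W = 10 Wi (1/√P − 1/√F)
1/√197 = 0.071247;  1/√9103 = 0.010481
W = 10·18.0·(0.071247 − 0.010481) = 10.9379 kWh/t
With EF = 1.2: W = 10.9379·1.2 = 13.1254 kWh/t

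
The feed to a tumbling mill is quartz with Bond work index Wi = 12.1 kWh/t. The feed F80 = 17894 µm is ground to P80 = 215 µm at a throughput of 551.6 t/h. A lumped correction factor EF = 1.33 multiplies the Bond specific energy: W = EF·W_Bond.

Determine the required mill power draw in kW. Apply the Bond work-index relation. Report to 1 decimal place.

P = 5390.4 kW

W = 10·Wi·(P80^(-½) − F80^(-½))
W = 10·12.1·(1/√215 − 1/√17894) = 10·12.1·(0.060724) = 7.3476 kWh/t
W_actual = 1.33 × 7.3476 = 9.7723 kWh/t
Mill draw = 9.7723 × 551.6 = 5390.4 kW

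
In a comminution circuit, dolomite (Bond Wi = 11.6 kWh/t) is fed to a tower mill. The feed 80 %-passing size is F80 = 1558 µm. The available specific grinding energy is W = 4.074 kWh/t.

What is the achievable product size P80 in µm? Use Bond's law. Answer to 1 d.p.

P80 = 273.6 µm

W = 10 Wi (P80^-0.5 − F80^-0.5)
1/√P80 = 1/√F80 + W/(10·Wi)
  = 4.0740/(10·11.6) + 1/√1558 = 0.035121 + 0.025335 = 0.060455
P80 = (1/0.060455)² = 16.5411² = 273.61 µm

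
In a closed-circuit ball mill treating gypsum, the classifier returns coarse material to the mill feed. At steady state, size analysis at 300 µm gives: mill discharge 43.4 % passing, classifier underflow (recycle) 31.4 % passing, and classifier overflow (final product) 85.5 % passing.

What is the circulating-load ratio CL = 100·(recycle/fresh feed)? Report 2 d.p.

Balance %-passing 300 µm (r = R/F):
(1+r)d = ru + o → r = (o−d)/(d−u)
r = (85.5 − 43.4)/(43.4 − 31.4) = 42.1/12.0 = 3.5083
CL = 100·r = 350.83 %

CL = 350.83 %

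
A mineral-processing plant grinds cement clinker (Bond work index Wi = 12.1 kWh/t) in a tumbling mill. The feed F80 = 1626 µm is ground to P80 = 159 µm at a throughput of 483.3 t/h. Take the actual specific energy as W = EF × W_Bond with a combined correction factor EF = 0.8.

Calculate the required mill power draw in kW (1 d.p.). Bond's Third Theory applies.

W = 10·Wi·[P80^(−½) − F80^(−½)]
W = 10·12.1·(1/√159 − 1/√1626) = 10·12.1·(0.054506) = 6.5952 kWh/t
W_actual = 0.8 × 6.5952 = 5.2762 kWh/t
Power = W × throughput = 5.2762 kWh/t × 483.3 t/h = 2550.0 kW

P = 2550.0 kW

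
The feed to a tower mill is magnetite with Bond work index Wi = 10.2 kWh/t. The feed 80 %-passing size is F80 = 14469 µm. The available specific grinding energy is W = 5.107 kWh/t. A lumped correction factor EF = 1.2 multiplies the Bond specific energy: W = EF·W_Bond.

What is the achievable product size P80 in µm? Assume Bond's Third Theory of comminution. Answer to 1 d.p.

P80 = 399.4 µm

Bond: W = 10·Wi·(1/√P80 − 1/√F80)
W_Bond = W / EF = 5.107 / 1.2 = 4.2558 kWh/t
P80^-0.5 = F80^-0.5 + W_Bond/(10 Wi)
  = 4.2558/(10·10.2) + 1/√14469 = 0.041724 + 0.008313 = 0.050037
P80 = (1/0.050037)² = 19.9851² = 399.40 µm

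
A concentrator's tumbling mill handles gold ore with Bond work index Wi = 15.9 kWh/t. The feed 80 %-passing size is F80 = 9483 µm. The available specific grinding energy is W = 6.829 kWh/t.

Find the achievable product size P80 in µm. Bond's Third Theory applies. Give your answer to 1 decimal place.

Bond: W = 10·Wi·(1/√P80 − 1/√F80)
1/√P80 = 1/√F80 + W/(10·Wi)
  = 6.8290/(10·15.9) + 1/√9483 = 0.042950 + 0.010269 = 0.053219
P80 = (1/0.053219)² = 18.7904² = 353.08 µm

P80 = 353.1 µm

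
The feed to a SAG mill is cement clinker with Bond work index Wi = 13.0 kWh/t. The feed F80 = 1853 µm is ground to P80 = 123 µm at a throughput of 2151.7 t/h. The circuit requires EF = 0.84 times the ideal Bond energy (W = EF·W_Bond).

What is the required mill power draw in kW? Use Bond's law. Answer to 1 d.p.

P = 15727.7 kW

W_Bond = 10·Wi·(1/√P₈₀ − 1/√F₈₀)
W = 10·13.0·(1/√123 − 1/√1853) = 10·13.0·(0.066936) = 8.7017 kWh/t
Corrected W = EF·W_Bond = 0.84·8.7017 = 7.3094 kWh/t
Power = W × throughput = 7.3094 kWh/t × 2151.7 t/h = 15727.7 kW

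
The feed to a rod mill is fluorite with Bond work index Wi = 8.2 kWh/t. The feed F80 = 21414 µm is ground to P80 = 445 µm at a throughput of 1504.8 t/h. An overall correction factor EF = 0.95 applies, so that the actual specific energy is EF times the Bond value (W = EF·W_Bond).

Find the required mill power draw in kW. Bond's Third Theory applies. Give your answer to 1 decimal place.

W = 10·Wi·[P80^(−½) − F80^(−½)]
W = 10·8.2·(1/√445 − 1/√21414) = 10·8.2·(0.040571) = 3.3268 kWh/t
Apply correction: 3.3268 × 0.95 = 3.1605 kWh/t
Power = W × throughput = 3.1605 kWh/t × 1504.8 t/h = 4755.9 kW

P = 4755.9 kW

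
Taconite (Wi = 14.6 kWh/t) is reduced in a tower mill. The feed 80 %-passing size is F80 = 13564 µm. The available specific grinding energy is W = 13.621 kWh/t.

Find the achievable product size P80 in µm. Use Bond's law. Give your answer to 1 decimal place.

W = 10 Wi (P80^-0.5 − F80^-0.5)
P80^(−½) = W/(10 Wi) + F80^(−½)
  = 13.6210/(10·14.6) + 1/√13564 = 0.093295 + 0.008586 = 0.101881
P80 = (1/0.101881)² = 9.8154² = 96.34 µm

P80 = 96.3 µm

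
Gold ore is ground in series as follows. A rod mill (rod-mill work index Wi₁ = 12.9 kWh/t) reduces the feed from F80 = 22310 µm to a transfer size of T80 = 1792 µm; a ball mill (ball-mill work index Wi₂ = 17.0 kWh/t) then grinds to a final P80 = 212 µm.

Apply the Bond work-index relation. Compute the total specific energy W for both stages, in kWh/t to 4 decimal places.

W = 9.8435 kWh/t

W_Bond = 10·Wi·(1/√P₈₀ − 1/√F₈₀)
Stage 1 (22310→1792 µm, Wi₁=12.9): W₁ = 10·12.9·(0.023623 − 0.006695) = 2.1837 kWh/t
Stage 2 (1792→212 µm, Wi₂=17.0): W₂ = 10·17.0·(0.068680 − 0.023623) = 7.6598 kWh/t
W = W₁ + W₂ = 2.1837 + 7.6598 = 9.8435 kWh/t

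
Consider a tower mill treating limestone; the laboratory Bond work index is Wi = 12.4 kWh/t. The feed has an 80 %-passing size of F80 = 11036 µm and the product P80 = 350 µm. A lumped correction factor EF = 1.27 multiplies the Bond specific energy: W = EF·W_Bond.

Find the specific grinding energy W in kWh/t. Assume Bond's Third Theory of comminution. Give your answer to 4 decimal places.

W = 6.9186 kWh/t

W = 10 Wi (1/√P80 − 1/√F80)  [Bond]
1/√350 = 0.053452;  1/√11036 = 0.009519
W = 10·12.4·(0.053452 − 0.009519) = 5.4477 kWh/t
Corrected W = EF·W_Bond = 1.27·5.4477 = 6.9186 kWh/t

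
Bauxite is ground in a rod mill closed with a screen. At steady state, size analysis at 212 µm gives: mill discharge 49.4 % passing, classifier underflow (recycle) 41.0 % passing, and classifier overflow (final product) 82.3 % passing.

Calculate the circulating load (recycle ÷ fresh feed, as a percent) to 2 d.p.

CL = 391.67 %

Mass balance on the −212 µm fraction:
Fd + Rd = Ru + Fo ⇒ R/F = (o−d)/(d−u)
r = (82.3 − 49.4)/(49.4 − 41.0) = 32.9/8.4 = 3.9167
CL = 100·r = 391.67 %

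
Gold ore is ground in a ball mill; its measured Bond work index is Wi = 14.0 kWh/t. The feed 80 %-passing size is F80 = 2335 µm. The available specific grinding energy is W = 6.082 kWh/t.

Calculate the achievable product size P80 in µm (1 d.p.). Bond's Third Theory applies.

P80 = 243.1 µm

W = 10 Wi / √P80 − 10 Wi / √F80
⇒ 1/√P80 = W/(10 Wi) + 1/√F80
  = 6.0820/(10·14.0) + 1/√2335 = 0.043443 + 0.020695 = 0.064137
P80 = (1/0.064137)² = 15.5915² = 243.10 µm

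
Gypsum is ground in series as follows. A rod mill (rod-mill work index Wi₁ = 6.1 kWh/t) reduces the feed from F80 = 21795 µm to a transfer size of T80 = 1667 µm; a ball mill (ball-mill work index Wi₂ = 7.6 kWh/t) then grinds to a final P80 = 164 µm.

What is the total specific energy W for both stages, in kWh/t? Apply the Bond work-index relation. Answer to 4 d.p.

W = 5.1540 kWh/t

W = 10·Wi·[P80^(−½) − F80^(−½)]
Stage 1 (21795→1667 µm, Wi₁=6.1): W₁ = 10·6.1·(0.024492 − 0.006774) = 1.0808 kWh/t
Stage 2 (1667→164 µm, Wi₂=7.6): W₂ = 10·7.6·(0.078087 − 0.024492) = 4.0732 kWh/t
W = W₁ + W₂ = 1.0808 + 4.0732 = 5.1540 kWh/t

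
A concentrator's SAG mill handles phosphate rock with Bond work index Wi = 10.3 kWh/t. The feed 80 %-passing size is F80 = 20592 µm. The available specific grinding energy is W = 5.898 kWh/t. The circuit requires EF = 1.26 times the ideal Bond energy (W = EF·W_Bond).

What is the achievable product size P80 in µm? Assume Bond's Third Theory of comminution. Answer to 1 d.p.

Bond: W = 10·Wi·(1/√P80 − 1/√F80)
W_Bond = W / EF = 5.898 / 1.26 = 4.6810 kWh/t
P80^(−½) = W_Bond/(10 Wi) + F80^(−½)
  = 4.6810/(10·10.3) + 1/√20592 = 0.045446 + 0.006969 = 0.052415
P80 = (1/0.052415)² = 19.0786² = 363.99 µm

P80 = 364.0 µm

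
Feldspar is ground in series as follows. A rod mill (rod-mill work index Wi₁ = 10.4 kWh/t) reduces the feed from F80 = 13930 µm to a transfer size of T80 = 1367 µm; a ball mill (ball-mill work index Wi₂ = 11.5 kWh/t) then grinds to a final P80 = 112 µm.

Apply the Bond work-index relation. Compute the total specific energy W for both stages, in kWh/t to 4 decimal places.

W = 9.6878 kWh/t

W = 10 Wi (1/√P80 − 1/√F80)  [Bond]
Stage 1 (13930→1367 µm, Wi₁=10.4): W₁ = 10·10.4·(0.027047 − 0.008473) = 1.9317 kWh/t
Stage 2 (1367→112 µm, Wi₂=11.5): W₂ = 10·11.5·(0.094491 − 0.027047) = 7.7561 kWh/t
W = W₁ + W₂ = 1.9317 + 7.7561 = 9.6878 kWh/t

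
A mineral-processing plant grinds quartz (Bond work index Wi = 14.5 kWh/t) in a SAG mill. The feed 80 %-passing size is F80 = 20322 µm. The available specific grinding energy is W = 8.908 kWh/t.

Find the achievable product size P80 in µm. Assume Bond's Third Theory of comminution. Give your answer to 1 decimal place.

P80 = 213.4 µm

W = 10·Wi·(P80^(-½) − F80^(-½))
P80^(−½) = W/(10 Wi) + F80^(−½)
  = 8.9080/(10·14.5) + 1/√20322 = 0.061434 + 0.007015 = 0.068449
P80 = (1/0.068449)² = 14.6094² = 213.43 µm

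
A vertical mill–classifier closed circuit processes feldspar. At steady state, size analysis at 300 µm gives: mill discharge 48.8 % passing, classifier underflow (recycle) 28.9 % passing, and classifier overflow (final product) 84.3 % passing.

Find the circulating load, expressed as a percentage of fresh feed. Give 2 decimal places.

Classifier node, passing 300 µm:
(1+r)d = ru + o → r = (o−d)/(d−u)
r = (84.3 − 48.8)/(48.8 − 28.9) = 35.5/19.9 = 1.7839
CL = 100·r = 178.39 %

CL = 178.39 %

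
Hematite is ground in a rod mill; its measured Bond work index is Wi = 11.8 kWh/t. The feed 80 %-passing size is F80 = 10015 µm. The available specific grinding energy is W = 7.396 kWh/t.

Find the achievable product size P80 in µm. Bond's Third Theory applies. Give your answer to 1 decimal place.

Bond:  W = 10 Wi (1/√P − 1/√F)
1/√P80 = 1/√F80 + W/(10·Wi)
  = 7.3960/(10·11.8) + 1/√10015 = 0.062678 + 0.009993 = 0.072670
P80 = (1/0.072670)² = 13.7607² = 189.36 µm

P80 = 189.4 µm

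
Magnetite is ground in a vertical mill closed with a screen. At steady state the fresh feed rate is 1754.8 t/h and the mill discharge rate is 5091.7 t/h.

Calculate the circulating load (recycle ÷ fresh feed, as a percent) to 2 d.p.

Discharge = new feed + return, hence
R = M − F = 5091.7 − 1754.8 = 3336.9 t/h
CL = 100·R/F = 100·3336.9/1754.8 = 190.16 %

CL = 190.16 %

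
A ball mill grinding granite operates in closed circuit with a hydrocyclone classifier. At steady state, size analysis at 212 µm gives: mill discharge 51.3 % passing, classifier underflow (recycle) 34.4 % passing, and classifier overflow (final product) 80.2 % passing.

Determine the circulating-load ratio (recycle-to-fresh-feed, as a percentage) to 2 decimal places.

Classifier node, passing 212 µm:
(1+r)·d = r·u + o ⇒ r = (o−d)/(d−u)
r = (80.2 − 51.3)/(51.3 − 34.4) = 28.9/16.9 = 1.7101
CL = 100·r = 171.01 %

CL = 171.01 %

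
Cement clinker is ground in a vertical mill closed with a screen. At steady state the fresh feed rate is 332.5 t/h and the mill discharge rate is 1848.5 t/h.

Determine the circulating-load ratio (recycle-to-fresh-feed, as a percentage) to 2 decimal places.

Mill node: discharge = fresh + recycle.
R = M − F = 1848.5 − 332.5 = 1516.0 t/h
CL = 100·R/F = 100·1516.0/332.5 = 455.94 %

CL = 455.94 %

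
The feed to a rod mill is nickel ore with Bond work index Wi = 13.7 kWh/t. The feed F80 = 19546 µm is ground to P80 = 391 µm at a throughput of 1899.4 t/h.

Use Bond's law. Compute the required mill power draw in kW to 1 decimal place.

P = 11298.5 kW

W = 10·Wi·(P80^(-½) − F80^(-½))
W = 10·13.7·(1/√391 − 1/√19546) = 10·13.7·(0.043419) = 5.9485 kWh/t
P_mill = W·ṁ = 5.9485·1899.4 = 11298.5 kW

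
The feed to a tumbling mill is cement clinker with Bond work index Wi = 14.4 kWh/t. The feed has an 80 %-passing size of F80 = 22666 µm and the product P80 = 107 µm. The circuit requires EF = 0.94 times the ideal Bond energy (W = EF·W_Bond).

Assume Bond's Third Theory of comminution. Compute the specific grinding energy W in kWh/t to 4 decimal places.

W = 10 Wi / √P80 − 10 Wi / √F80
1/√107 = 0.096674;  1/√22666 = 0.006642
W = 10·14.4·(0.096674 − 0.006642) = 12.9645 kWh/t
Corrected W = EF·W_Bond = 0.94·12.9645 = 12.1867 kWh/t

W = 12.1867 kWh/t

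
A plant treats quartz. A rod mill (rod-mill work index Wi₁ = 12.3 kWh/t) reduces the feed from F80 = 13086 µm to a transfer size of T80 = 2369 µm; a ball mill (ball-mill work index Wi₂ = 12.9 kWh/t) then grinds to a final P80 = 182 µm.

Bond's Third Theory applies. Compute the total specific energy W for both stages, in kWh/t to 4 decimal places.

W = 8.3636 kWh/t

W = 10·Wi·[P80^(−½) − F80^(−½)]
Stage 1 (13086→2369 µm, Wi₁=12.3): W₁ = 10·12.3·(0.020546 − 0.008742) = 1.4519 kWh/t
Stage 2 (2369→182 µm, Wi₂=12.9): W₂ = 10·12.9·(0.074125 − 0.020546) = 6.9117 kWh/t
W = W₁ + W₂ = 1.4519 + 6.9117 = 8.3636 kWh/t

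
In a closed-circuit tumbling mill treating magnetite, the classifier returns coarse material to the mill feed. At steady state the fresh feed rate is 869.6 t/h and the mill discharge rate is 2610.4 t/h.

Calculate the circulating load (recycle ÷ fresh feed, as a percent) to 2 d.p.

M = F + R at steady state, so:
R = M − F = 2610.4 − 869.6 = 1740.8 t/h
CL = 100·R/F = 100·1740.8/869.6 = 200.18 %

CL = 200.18 %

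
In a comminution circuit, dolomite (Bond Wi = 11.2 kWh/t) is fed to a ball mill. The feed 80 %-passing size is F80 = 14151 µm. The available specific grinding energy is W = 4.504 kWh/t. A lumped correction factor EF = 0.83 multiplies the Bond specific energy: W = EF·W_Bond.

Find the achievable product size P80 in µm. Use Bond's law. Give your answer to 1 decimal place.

P80 = 309.3 µm

W = 10 Wi / √P80 − 10 Wi / √F80
W_Bond = W / EF = 4.504 / 0.83 = 5.4265 kWh/t
⇒ 1/√P80 = W_Bond/(10 Wi) + 1/√F80
  = 5.4265/(10·11.2) + 1/√14151 = 0.048451 + 0.008406 = 0.056857
P80 = (1/0.056857)² = 17.5879² = 309.33 µm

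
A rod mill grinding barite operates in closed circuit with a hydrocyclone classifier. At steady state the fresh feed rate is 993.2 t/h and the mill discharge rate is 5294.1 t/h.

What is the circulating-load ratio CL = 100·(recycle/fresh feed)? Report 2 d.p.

CL = 433.03 %

M = F + R at steady state, so:
R = M − F = 5294.1 − 993.2 = 4300.9 t/h
CL = 100·R/F = 100·4300.9/993.2 = 433.03 %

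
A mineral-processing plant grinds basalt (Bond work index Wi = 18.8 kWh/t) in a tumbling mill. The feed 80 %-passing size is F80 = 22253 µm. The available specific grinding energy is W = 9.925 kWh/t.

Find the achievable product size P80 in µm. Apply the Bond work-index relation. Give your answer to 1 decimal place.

Bond: W = 10·Wi·(1/√P80 − 1/√F80)
⇒ 1/√P80 = W/(10 Wi) + 1/√F80
  = 9.9250/(10·18.8) + 1/√22253 = 0.052793 + 0.006704 = 0.059496
P80 = (1/0.059496)² = 16.8078² = 282.50 µm

P80 = 282.5 µm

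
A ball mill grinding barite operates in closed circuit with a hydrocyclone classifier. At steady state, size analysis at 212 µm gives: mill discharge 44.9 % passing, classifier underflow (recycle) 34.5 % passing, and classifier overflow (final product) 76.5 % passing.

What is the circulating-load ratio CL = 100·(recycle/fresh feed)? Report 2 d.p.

Two-product formula at 212 µm:
(1+r)·d = r·u + o ⇒ r = (o−d)/(d−u)
r = (76.5 − 44.9)/(44.9 − 34.5) = 31.6/10.4 = 3.0385
CL = 100·r = 303.85 %

CL = 303.85 %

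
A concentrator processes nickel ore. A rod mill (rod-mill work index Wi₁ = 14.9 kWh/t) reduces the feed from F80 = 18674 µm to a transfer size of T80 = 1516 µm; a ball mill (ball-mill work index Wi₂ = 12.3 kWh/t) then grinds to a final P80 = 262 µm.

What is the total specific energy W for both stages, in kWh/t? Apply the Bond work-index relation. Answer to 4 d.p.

W_Bond = 10·Wi·(1/√P₈₀ − 1/√F₈₀)
Stage 1 (18674→1516 µm, Wi₁=14.9): W₁ = 10·14.9·(0.025683 − 0.007318) = 2.7365 kWh/t
Stage 2 (1516→262 µm, Wi₂=12.3): W₂ = 10·12.3·(0.061780 − 0.025683) = 4.4399 kWh/t
W = W₁ + W₂ = 2.7365 + 4.4399 = 7.1764 kWh/t

W = 7.1764 kWh/t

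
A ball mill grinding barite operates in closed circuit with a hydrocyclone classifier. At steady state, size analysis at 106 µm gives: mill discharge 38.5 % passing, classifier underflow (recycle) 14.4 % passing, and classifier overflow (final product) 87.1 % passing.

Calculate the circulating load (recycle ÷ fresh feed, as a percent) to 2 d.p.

Let r = R/F. Size balance at 106 µm:
(1+r)d = ru + o → r = (o−d)/(d−u)
r = (87.1 − 38.5)/(38.5 − 14.4) = 48.6/24.1 = 2.0166
CL = 100·r = 201.66 %

CL = 201.66 %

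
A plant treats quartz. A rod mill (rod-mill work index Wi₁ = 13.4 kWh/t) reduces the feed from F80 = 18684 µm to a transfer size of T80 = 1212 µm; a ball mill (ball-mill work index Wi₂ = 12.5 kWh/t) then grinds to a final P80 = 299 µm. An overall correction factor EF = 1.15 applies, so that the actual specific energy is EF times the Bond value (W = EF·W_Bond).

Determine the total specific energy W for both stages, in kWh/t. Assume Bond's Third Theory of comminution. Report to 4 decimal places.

W = 10 Wi / √P80 − 10 Wi / √F80
Stage 1 (18684→1212 µm, Wi₁=13.4): W₁ = 10·13.4·(0.028724 − 0.007316) = 2.8687 kWh/t
Stage 2 (1212→299 µm, Wi₂=12.5): W₂ = 10·12.5·(0.057831 − 0.028724) = 3.6384 kWh/t
W = W₁ + W₂ = 2.8687 + 3.6384 = 6.5071 kWh/t
Corrected W = EF·W_Bond = 1.15·6.5071 = 7.4832 kWh/t

W = 7.4832 kWh/t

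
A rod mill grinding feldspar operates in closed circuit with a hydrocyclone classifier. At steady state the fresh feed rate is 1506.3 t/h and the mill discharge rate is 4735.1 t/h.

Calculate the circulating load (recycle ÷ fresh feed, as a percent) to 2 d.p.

CL = 214.35 %

M = F + R at steady state, so:
R = M − F = 4735.1 − 1506.3 = 3228.8 t/h
CL = 100·R/F = 100·3228.8/1506.3 = 214.35 %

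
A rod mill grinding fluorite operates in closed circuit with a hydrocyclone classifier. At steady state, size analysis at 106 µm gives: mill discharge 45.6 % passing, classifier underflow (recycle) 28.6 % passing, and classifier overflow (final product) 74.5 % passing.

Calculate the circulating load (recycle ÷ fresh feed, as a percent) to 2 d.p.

Let r = R/F. Size balance at 106 µm:
Fd + Rd = Ru + Fo ⇒ R/F = (o−d)/(d−u)
r = (74.5 − 45.6)/(45.6 − 28.6) = 28.9/17.0 = 1.7000
CL = 100·r = 170.00 %

CL = 170.00 %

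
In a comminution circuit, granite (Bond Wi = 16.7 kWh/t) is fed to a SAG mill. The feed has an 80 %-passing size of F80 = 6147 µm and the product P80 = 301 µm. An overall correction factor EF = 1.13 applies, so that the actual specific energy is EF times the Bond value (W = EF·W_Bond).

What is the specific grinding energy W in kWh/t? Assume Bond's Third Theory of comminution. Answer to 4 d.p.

Bond: W = 10·Wi·(1/√P80 − 1/√F80)
1/√301 = 0.057639;  1/√6147 = 0.012755
W = 10·16.7·(0.057639 − 0.012755) = 7.4957 kWh/t
Corrected W = EF·W_Bond = 1.13·7.4957 = 8.4701 kWh/t

W = 8.4701 kWh/t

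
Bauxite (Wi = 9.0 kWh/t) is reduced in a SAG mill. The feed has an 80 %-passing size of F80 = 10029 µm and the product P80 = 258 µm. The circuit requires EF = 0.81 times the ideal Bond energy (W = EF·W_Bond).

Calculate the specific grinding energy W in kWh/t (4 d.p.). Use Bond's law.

W = 10·Wi·(P80^(-½) − F80^(-½))
1/√258 = 0.062257;  1/√10029 = 0.009986
W = 10·9.0·(0.062257 − 0.009986) = 4.7045 kWh/t
Apply correction: 4.7045 × 0.81 = 3.8106 kWh/t

W = 3.8106 kWh/t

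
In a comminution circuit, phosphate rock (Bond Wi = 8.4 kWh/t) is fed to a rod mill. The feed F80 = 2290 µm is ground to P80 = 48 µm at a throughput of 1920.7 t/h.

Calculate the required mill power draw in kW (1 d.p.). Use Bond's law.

Bond:  W = 10 Wi (1/√P − 1/√F)
W = 10·8.4·(1/√48 − 1/√2290) = 10·8.4·(0.123441) = 10.3690 kWh/t
Power = W × throughput = 10.3690 kWh/t × 1920.7 t/h = 19915.8 kW

P = 19915.8 kW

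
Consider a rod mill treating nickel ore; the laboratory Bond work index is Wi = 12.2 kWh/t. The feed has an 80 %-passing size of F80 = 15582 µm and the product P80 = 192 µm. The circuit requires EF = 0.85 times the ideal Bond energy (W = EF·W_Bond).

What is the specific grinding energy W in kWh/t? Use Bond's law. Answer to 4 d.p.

W = 10·Wi·[P80^(−½) − F80^(−½)]
1/√192 = 0.072169;  1/√15582 = 0.008011
W = 10·12.2·(0.072169 − 0.008011) = 7.8272 kWh/t
W_actual = 0.85 × 7.8272 = 6.6532 kWh/t

W = 6.6532 kWh/t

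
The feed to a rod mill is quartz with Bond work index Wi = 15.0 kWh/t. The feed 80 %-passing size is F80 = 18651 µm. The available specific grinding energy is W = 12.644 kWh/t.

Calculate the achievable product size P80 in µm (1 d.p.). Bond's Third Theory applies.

W = 10 Wi / √P80 − 10 Wi / √F80
P80^-0.5 = F80^-0.5 + W/(10 Wi)
  = 12.6440/(10·15.0) + 1/√18651 = 0.084293 + 0.007322 = 0.091616
P80 = (1/0.091616)² = 10.9152² = 119.14 µm

P80 = 119.1 µm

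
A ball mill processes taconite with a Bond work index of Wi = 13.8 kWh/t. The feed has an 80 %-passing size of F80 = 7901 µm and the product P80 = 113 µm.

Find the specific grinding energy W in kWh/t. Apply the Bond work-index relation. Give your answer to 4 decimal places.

W = 11.4294 kWh/t

W = 10 Wi (P80^-0.5 − F80^-0.5)
1/√113 = 0.094072;  1/√7901 = 0.011250
W = 10·13.8·(0.094072 − 0.011250) = 11.4294 kWh/t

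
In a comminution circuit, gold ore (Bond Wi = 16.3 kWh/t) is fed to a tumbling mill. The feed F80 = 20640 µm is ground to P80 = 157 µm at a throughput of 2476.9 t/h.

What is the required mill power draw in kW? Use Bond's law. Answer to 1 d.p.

Bond:  W = 10 Wi (1/√P − 1/√F)
W = 10·16.3·(1/√157 − 1/√20640) = 10·16.3·(0.072848) = 11.8742 kWh/t
Power = W × throughput = 11.8742 kWh/t × 2476.9 t/h = 29411.3 kW

P = 29411.3 kW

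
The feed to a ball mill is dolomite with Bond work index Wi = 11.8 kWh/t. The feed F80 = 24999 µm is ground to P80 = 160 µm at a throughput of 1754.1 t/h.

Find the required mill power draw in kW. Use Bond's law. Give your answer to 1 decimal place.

P = 15054.4 kW

W = 10 Wi (P80^-0.5 − F80^-0.5)
W = 10·11.8·(1/√160 − 1/√24999) = 10·11.8·(0.072732) = 8.5824 kWh/t
Mill draw = 8.5824 × 1754.1 = 15054.4 kW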